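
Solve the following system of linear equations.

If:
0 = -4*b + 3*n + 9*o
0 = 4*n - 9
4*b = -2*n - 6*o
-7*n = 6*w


Then:
b = 0
n = 9/4
o = -3/4
w = -21/8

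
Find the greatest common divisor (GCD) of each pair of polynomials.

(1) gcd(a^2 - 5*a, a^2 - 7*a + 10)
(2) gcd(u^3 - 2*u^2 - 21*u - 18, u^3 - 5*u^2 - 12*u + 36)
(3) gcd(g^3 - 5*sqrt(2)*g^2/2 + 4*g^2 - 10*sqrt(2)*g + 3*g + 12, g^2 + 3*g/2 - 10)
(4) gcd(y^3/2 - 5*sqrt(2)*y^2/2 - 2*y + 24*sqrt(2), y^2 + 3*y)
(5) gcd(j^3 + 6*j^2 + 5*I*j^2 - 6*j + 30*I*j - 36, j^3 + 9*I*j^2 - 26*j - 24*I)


(1) = a - 5
(2) = gcd((u - 6)*(u + 1)*(u + 3), (u - 6)*(u - 2)*(u + 3)) = u^2 - 3*u - 18
(3) = g + 4
(4) = gcd((y/2 + sqrt(2))*(y - 4*sqrt(2))*(y - 3*sqrt(2)), y*(y + 3)) = 1
(5) = gcd((j + 6)*(j + 2*I)*(j + 3*I), (j + 2*I)*(j + 3*I)*(j + 4*I)) = j^2 + 5*I*j - 6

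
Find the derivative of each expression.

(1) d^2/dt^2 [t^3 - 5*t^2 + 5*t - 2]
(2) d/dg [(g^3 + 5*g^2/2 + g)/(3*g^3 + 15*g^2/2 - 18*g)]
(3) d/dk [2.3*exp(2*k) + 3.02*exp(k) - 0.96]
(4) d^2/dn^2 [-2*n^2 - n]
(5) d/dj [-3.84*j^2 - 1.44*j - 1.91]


(1) = 6*t - 10
(2) = 14*(-4*g - 5)/(3*(4*g^4 + 20*g^3 - 23*g^2 - 120*g + 144))
(3) = (4.6*exp(k) + 3.02)*exp(k)
(4) = -4
(5) = -7.68*j - 1.44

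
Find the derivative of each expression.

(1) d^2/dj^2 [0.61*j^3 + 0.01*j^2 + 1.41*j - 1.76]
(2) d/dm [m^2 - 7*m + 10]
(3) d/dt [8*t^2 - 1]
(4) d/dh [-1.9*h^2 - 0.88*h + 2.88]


(1) = 3.66*j + 0.02
(2) = 2*m - 7
(3) = 16*t
(4) = -3.8*h - 0.88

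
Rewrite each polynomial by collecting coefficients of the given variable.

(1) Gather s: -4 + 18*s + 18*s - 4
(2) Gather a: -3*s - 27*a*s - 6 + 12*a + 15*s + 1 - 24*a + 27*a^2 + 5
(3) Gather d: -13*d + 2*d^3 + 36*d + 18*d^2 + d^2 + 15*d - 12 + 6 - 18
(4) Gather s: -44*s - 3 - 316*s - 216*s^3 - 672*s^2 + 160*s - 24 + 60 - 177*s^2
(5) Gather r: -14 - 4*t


(1) = 36*s - 8
(2) = 27*a^2 + a*(-27*s - 12) + 12*s
(3) = 2*d^3 + 19*d^2 + 38*d - 24
(4) = -216*s^3 - 849*s^2 - 200*s + 33
(5) = -4*t - 14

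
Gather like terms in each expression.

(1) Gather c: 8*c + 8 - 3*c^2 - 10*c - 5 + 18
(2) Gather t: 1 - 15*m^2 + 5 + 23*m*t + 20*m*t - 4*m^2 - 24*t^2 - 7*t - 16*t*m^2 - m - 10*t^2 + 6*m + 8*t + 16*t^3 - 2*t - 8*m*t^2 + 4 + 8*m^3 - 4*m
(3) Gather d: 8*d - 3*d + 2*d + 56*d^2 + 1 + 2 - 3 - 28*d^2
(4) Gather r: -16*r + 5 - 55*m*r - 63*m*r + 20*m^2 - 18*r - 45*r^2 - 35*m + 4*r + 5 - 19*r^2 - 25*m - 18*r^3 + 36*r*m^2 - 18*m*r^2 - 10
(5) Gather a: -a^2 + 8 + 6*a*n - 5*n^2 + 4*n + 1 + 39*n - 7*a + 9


(1) = -3*c^2 - 2*c + 21
(2) = 8*m^3 - 19*m^2 + m + 16*t^3 + t^2*(-8*m - 34) + t*(-16*m^2 + 43*m - 1) + 10
(3) = 28*d^2 + 7*d
(4) = 20*m^2 - 60*m - 18*r^3 + r^2*(-18*m - 64) + r*(36*m^2 - 118*m - 30)
(5) = -a^2 + a*(6*n - 7) - 5*n^2 + 43*n + 18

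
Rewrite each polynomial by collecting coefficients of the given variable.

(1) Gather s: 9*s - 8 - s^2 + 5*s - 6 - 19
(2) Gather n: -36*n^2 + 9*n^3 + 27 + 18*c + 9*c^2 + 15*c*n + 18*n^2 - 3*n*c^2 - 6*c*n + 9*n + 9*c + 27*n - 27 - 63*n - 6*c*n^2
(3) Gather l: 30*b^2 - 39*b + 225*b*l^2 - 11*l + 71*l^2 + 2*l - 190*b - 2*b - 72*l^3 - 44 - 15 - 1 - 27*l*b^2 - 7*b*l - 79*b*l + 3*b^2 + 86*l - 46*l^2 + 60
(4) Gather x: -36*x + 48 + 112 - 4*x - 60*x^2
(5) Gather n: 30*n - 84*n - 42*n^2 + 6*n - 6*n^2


(1) = -s^2 + 14*s - 33
(2) = 9*c^2 + 27*c + 9*n^3 + n^2*(-6*c - 18) + n*(-3*c^2 + 9*c - 27)
(3) = 33*b^2 - 231*b - 72*l^3 + l^2*(225*b + 25) + l*(-27*b^2 - 86*b + 77)
(4) = -60*x^2 - 40*x + 160
(5) = -48*n^2 - 48*n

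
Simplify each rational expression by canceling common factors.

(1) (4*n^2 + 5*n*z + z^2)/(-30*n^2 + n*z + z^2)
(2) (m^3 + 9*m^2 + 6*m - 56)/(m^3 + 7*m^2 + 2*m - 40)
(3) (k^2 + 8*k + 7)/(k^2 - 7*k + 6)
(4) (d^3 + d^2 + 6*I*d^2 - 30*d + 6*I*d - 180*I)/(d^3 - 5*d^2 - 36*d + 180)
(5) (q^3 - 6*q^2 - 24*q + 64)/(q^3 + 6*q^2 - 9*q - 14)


(1) = (4*n^2 + 5*n*z + z^2)/(-30*n^2 + n*z + z^2)
(2) = (m + 7)/(m + 5)
(3) = (k^2 + 8*k + 7)/(k^2 - 7*k + 6)
(4) = (d + 6*I)/(d - 6)
(5) = (q^2 - 4*q - 32)/(q^2 + 8*q + 7)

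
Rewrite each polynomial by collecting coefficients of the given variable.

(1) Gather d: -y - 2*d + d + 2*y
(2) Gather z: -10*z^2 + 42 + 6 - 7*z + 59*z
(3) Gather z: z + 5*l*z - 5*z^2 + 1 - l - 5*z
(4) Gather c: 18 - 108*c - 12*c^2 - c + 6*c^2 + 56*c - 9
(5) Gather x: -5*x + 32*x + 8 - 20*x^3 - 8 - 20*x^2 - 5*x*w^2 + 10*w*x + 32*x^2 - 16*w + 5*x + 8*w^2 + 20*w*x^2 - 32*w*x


(1) = -d + y
(2) = -10*z^2 + 52*z + 48
(3) = -l - 5*z^2 + z*(5*l - 4) + 1
(4) = -6*c^2 - 53*c + 9
(5) = 8*w^2 - 16*w - 20*x^3 + x^2*(20*w + 12) + x*(-5*w^2 - 22*w + 32)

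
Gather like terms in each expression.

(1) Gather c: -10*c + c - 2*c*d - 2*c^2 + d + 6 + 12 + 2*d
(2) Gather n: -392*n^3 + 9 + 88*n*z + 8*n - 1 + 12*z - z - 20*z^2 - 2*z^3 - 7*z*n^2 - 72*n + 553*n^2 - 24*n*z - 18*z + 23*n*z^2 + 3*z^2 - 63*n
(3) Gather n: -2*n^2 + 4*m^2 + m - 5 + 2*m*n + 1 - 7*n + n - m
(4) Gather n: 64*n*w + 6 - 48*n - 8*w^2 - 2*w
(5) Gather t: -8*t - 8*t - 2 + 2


(1) = -2*c^2 + c*(-2*d - 9) + 3*d + 18
(2) = -392*n^3 + n^2*(553 - 7*z) + n*(23*z^2 + 64*z - 127) - 2*z^3 - 17*z^2 - 7*z + 8
(3) = 4*m^2 - 2*n^2 + n*(2*m - 6) - 4
(4) = n*(64*w - 48) - 8*w^2 - 2*w + 6
(5) = -16*t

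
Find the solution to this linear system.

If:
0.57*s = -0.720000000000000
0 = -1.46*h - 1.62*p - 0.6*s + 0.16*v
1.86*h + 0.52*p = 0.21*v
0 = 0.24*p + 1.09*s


Then:
h = -146.13
p = 5.74
s = -1.26
v = -1280.13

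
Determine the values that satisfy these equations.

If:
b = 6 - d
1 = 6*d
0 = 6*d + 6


Then:
No Solution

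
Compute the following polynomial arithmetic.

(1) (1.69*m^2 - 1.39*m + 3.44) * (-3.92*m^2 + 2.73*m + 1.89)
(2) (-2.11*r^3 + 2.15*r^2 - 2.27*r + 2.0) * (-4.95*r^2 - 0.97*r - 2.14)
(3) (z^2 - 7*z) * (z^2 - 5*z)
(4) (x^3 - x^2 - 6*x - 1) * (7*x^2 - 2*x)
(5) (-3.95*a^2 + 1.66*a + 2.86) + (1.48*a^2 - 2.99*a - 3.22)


(1) = -6.6248*m^4 + 10.0625*m^3 - 14.0854*m^2 + 6.7641*m + 6.5016
(2) = 10.4445*r^5 - 8.5958*r^4 + 13.6664*r^3 - 12.2991*r^2 + 2.9178*r - 4.28
(3) = z^4 - 12*z^3 + 35*z^2
(4) = 7*x^5 - 9*x^4 - 40*x^3 + 5*x^2 + 2*x
(5) = -2.47*a^2 - 1.33*a - 0.36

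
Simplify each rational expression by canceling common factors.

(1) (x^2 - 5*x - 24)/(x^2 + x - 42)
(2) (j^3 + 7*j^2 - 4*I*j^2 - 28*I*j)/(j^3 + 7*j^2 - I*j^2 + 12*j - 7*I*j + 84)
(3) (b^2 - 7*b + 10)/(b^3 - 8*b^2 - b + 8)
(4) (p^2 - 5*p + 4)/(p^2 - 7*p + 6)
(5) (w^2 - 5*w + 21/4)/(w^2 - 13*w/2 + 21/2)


(1) = (x^2 - 5*x - 24)/(x^2 + x - 42)
(2) = j/(j + 3*I)
(3) = (b^2 - 7*b + 10)/(b^3 - 8*b^2 - b + 8)
(4) = (p - 4)/(p - 6)
(5) = (2*w - 3)/(2*w - 6)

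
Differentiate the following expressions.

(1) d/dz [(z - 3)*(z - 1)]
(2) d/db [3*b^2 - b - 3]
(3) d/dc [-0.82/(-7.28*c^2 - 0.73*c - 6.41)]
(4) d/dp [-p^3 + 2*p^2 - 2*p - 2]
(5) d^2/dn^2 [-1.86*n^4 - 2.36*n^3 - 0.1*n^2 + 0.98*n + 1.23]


(1) = 2*z - 4
(2) = 6*b - 1
(3) = (-11.9392*c - 0.5986)/(7.28*c^2 + 0.73*c + 6.41)^2
(4) = -3*p^2 + 4*p - 2
(5) = -22.32*n^2 - 14.16*n - 0.2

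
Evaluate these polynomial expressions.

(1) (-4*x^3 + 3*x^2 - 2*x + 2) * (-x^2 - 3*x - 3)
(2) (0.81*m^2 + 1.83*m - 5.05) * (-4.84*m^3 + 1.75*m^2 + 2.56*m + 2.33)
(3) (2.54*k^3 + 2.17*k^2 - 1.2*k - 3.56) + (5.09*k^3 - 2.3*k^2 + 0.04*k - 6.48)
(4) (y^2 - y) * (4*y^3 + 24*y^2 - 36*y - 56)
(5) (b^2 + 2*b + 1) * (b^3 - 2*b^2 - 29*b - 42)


(1) = 4*x^5 + 9*x^4 + 5*x^3 - 5*x^2 - 6
(2) = -3.9204*m^5 - 7.4397*m^4 + 29.7181*m^3 - 2.2654*m^2 - 8.6641*m - 11.7665
(3) = 7.63*k^3 - 0.13*k^2 - 1.16*k - 10.04
(4) = 4*y^5 + 20*y^4 - 60*y^3 - 20*y^2 + 56*y
(5) = b^5 - 32*b^3 - 102*b^2 - 113*b - 42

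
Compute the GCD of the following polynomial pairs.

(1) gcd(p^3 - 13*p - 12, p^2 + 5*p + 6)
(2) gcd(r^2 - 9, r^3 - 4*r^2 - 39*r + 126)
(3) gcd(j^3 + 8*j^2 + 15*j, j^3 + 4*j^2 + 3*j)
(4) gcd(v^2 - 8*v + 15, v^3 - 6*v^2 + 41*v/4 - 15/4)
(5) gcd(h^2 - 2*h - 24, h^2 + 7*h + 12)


(1) = gcd((p - 4)*(p + 1)*(p + 3), (p + 2)*(p + 3)) = p + 3
(2) = gcd((r - 3)*(r + 3), (r - 7)*(r - 3)*(r + 6)) = r - 3
(3) = gcd(j*(j + 3)*(j + 5), j*(j + 1)*(j + 3)) = j^2 + 3*j
(4) = gcd((v - 5)*(v - 3), (v - 3)*(v - 5/2)*(v - 1/2)) = v - 3
(5) = gcd((h - 6)*(h + 4), (h + 3)*(h + 4)) = h + 4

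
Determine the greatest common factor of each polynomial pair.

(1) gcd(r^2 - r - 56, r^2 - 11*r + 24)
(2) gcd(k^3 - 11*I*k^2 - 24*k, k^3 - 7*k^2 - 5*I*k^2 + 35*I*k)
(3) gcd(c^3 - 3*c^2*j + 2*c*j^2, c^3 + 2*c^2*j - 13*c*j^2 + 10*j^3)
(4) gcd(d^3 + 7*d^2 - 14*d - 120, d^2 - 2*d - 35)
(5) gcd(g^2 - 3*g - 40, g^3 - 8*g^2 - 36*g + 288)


(1) = gcd((r - 8)*(r + 7), (r - 8)*(r - 3)) = r - 8
(2) = gcd(k*(k - 8*I)*(k - 3*I), k*(k - 7)*(k - 5*I)) = k
(3) = gcd(c*(c - 2*j)*(c - j), (c - 2*j)*(c - j)*(c + 5*j)) = c^2 - 3*c*j + 2*j^2
(4) = d + 5
(5) = g - 8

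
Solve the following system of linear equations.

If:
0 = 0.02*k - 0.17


Then:
k = 8.50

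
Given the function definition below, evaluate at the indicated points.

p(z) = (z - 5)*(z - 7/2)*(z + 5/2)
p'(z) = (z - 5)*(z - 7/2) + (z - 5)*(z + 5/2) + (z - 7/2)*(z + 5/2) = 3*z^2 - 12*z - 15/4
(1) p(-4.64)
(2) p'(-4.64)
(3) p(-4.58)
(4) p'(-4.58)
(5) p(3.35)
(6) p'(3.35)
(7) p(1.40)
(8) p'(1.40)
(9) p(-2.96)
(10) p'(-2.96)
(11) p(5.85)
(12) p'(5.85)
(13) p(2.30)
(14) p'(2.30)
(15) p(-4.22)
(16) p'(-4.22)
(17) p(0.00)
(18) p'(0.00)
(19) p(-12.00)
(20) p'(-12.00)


(1) = -167.92
(2) = 116.52
(3) = -161.01
(4) = 114.14
(5) = 1.45
(6) = -10.28
(7) = 29.48
(8) = -14.67
(9) = -23.65
(10) = 58.05
(11) = 16.68
(12) = 28.72
(13) = 15.55
(14) = -15.48
(15) = -122.43
(16) = 100.32
(17) = 43.75
(18) = -3.75
(19) = -2503.25
(20) = 572.25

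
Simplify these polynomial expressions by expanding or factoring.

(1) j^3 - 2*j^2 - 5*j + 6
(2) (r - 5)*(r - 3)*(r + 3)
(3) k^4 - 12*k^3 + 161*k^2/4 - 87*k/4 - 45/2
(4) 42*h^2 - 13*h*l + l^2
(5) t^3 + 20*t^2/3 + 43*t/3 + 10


(1) = (j - 3)*(j - 1)*(j + 2)
(2) = r^3 - 5*r^2 - 9*r + 45
(3) = (k - 6)*(k - 5)*(k - 3/2)*(k + 1/2)
(4) = (-7*h + l)*(-6*h + l)
(5) = (t + 5/3)*(t + 2)*(t + 3)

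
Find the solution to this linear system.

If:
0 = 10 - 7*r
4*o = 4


Then:
o = 1
r = 10/7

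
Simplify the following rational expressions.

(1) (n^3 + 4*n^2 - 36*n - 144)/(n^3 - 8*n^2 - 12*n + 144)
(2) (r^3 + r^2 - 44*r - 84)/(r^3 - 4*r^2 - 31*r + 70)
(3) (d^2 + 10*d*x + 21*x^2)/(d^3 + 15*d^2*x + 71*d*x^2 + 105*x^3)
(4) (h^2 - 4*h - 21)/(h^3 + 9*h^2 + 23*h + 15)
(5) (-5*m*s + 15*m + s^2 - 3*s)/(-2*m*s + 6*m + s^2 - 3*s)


(1) = (n + 6)/(n - 6)
(2) = (r^2 + 8*r + 12)/(r^2 + 3*r - 10)
(3) = 1/(d + 5*x)
(4) = (h - 7)/(h^2 + 6*h + 5)
(5) = (-5*m + s)/(-2*m + s)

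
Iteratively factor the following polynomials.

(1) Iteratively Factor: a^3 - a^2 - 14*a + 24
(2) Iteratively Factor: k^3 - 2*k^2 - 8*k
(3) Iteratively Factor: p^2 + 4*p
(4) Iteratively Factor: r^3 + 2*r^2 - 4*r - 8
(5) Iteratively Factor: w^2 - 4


(1) = (a - 2)*(a^2 + a - 12) = (a - 3)*(a - 2)*(a + 4)
(2) = (k)*(k^2 - 2*k - 8) = k*(k - 4)*(k + 2)
(3) = (p)*(p + 4)
(4) = (r - 2)*(r^2 + 4*r + 4) = (r - 2)*(r + 2)*(r + 2)
(5) = (w + 2)*(w - 2)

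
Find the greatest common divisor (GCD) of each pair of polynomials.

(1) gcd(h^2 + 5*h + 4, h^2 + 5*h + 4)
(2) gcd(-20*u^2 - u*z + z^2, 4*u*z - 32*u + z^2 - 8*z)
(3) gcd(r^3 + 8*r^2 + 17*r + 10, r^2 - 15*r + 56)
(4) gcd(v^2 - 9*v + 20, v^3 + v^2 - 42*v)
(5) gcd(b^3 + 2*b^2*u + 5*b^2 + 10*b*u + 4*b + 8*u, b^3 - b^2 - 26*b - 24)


(1) = gcd((h + 1)*(h + 4), (h + 1)*(h + 4)) = h^2 + 5*h + 4
(2) = gcd((-5*u + z)*(4*u + z), (4*u + z)*(z - 8)) = 4*u + z
(3) = gcd((r + 1)*(r + 2)*(r + 5), (r - 8)*(r - 7)) = 1
(4) = gcd((v - 5)*(v - 4), v*(v - 6)*(v + 7)) = 1
(5) = b^2 + 5*b + 4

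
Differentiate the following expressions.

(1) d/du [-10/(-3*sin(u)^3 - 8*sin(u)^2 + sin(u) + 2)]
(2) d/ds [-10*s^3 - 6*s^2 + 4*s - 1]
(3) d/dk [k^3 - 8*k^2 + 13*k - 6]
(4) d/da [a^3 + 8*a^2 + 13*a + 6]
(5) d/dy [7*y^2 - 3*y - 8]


(1) = 10*(-9*sin(u)^2 - 16*sin(u) + 1)*cos(u)/(3*sin(u)^3 + 8*sin(u)^2 - sin(u) - 2)^2
(2) = -30*s^2 - 12*s + 4
(3) = 3*k^2 - 16*k + 13
(4) = 3*a^2 + 16*a + 13
(5) = 14*y - 3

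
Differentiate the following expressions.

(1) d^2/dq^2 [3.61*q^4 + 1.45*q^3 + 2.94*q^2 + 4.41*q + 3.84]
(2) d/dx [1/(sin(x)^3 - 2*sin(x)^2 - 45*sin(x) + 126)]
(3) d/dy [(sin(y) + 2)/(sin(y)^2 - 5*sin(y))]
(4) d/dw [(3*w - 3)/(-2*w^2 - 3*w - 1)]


(1) = 43.32*q^2 + 8.7*q + 5.88
(2) = (-3*sin(x)^2 + 4*sin(x) + 45)*cos(x)/(sin(x)^3 - 2*sin(x)^2 - 45*sin(x) + 126)^2
(3) = (-cos(y) - 4/tan(y) + 10*cos(y)/sin(y)^2)/(sin(y) - 5)^2
(4) = 6*(w^2 - 2*w - 2)/(4*w^4 + 12*w^3 + 13*w^2 + 6*w + 1)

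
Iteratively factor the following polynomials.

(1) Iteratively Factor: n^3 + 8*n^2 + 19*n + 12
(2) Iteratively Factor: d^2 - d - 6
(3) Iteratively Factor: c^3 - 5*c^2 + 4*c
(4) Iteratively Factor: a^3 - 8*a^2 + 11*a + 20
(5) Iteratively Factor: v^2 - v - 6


(1) = (n + 3)*(n^2 + 5*n + 4) = (n + 1)*(n + 3)*(n + 4)
(2) = (d - 3)*(d + 2)
(3) = (c - 4)*(c^2 - c) = (c - 4)*(c - 1)*(c)
(4) = (a + 1)*(a^2 - 9*a + 20) = (a - 5)*(a + 1)*(a - 4)
(5) = (v - 3)*(v + 2)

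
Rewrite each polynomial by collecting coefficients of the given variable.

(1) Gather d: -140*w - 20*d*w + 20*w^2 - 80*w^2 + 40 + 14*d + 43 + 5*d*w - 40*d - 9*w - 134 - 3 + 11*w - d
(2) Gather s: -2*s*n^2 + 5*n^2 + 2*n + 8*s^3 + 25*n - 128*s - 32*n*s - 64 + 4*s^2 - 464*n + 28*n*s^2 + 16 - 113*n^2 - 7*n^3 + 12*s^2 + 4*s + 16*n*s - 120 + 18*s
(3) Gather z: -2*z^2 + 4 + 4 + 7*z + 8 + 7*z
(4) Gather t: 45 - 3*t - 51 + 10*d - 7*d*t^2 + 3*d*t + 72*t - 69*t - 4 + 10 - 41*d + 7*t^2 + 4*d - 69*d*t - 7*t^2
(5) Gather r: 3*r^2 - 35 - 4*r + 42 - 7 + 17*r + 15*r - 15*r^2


(1) = d*(-15*w - 27) - 60*w^2 - 138*w - 54
(2) = -7*n^3 - 108*n^2 - 437*n + 8*s^3 + s^2*(28*n + 16) + s*(-2*n^2 - 16*n - 106) - 168
(3) = -2*z^2 + 14*z + 16
(4) = -7*d*t^2 - 66*d*t - 27*d
(5) = -12*r^2 + 28*r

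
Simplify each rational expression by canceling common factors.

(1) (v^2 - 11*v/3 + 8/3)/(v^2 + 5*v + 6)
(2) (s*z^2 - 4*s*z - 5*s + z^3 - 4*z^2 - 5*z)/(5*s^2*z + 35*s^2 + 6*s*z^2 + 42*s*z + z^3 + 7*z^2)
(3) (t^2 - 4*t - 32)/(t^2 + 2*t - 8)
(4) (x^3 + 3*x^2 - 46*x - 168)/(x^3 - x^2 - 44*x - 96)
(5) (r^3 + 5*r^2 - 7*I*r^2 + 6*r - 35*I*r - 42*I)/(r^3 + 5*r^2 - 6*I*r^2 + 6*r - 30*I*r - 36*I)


(1) = (3*v^2 - 11*v + 8)/(3*v^2 + 15*v + 18)
(2) = (z^2 - 4*z - 5)/(5*s*z + 35*s + z^2 + 7*z)
(3) = (t - 8)/(t - 2)
(4) = (x^2 - x - 42)/(x^2 - 5*x - 24)
(5) = (r - 7*I)/(r - 6*I)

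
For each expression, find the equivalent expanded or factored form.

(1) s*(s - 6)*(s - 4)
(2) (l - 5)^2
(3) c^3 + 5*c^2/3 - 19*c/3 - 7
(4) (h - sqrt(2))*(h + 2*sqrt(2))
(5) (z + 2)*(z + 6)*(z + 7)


(1) = s^3 - 10*s^2 + 24*s
(2) = l^2 - 10*l + 25
(3) = (c - 7/3)*(c + 1)*(c + 3)
(4) = h^2 + sqrt(2)*h - 4
(5) = z^3 + 15*z^2 + 68*z + 84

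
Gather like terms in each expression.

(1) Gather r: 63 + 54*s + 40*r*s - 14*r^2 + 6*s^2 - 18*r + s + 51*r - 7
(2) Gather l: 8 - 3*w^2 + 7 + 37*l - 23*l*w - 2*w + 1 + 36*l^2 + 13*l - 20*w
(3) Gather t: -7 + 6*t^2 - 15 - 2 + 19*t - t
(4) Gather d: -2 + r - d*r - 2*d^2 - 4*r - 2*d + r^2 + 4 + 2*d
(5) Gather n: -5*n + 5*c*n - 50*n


(1) = -14*r^2 + r*(40*s + 33) + 6*s^2 + 55*s + 56
(2) = 36*l^2 + l*(50 - 23*w) - 3*w^2 - 22*w + 16
(3) = 6*t^2 + 18*t - 24
(4) = -2*d^2 - d*r + r^2 - 3*r + 2
(5) = n*(5*c - 55)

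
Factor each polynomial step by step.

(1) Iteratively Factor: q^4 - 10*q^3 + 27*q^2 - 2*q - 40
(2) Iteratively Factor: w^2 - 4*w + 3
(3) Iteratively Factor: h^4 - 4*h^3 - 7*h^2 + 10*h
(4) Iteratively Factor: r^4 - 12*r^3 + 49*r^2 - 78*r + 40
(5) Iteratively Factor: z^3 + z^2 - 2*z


(1) = (q - 4)*(q^3 - 6*q^2 + 3*q + 10) = (q - 4)*(q + 1)*(q^2 - 7*q + 10) = (q - 5)*(q - 4)*(q + 1)*(q - 2)
(2) = (w - 1)*(w - 3)
(3) = (h - 1)*(h^3 - 3*h^2 - 10*h) = h*(h - 1)*(h^2 - 3*h - 10) = h*(h - 1)*(h + 2)*(h - 5)
(4) = (r - 4)*(r^3 - 8*r^2 + 17*r - 10) = (r - 4)*(r - 2)*(r^2 - 6*r + 5) = (r - 4)*(r - 2)*(r - 1)*(r - 5)
(5) = (z + 2)*(z^2 - z) = (z - 1)*(z + 2)*(z)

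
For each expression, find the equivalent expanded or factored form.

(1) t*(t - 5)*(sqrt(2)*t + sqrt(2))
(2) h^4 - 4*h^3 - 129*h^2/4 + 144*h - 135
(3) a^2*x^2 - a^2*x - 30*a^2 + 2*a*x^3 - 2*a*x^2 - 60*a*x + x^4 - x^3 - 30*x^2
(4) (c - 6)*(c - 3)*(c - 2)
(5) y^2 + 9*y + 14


(1) = sqrt(2)*t^3 - 4*sqrt(2)*t^2 - 5*sqrt(2)*t
(2) = (h - 6)*(h - 5/2)*(h - 3/2)*(h + 6)
(3) = (a + x)^2*(x - 6)*(x + 5)
(4) = c^3 - 11*c^2 + 36*c - 36
(5) = (y + 2)*(y + 7)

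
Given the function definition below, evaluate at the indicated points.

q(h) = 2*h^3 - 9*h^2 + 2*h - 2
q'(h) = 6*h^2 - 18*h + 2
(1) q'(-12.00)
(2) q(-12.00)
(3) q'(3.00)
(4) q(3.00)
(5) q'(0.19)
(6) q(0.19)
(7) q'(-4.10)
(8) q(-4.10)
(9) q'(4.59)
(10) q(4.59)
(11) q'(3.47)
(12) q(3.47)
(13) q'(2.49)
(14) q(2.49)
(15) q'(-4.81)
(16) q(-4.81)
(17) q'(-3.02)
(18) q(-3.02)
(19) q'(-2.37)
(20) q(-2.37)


(1) = 1082.00
(2) = -4778.00
(3) = 2.00
(4) = -23.00
(5) = -1.20
(6) = -1.93
(7) = 176.66
(8) = -299.33
(9) = 45.79
(10) = 10.97
(11) = 11.79
(12) = -19.86
(13) = -5.62
(14) = -21.94
(15) = 227.40
(16) = -442.41
(17) = 111.08
(18) = -145.21
(19) = 78.36
(20) = -83.92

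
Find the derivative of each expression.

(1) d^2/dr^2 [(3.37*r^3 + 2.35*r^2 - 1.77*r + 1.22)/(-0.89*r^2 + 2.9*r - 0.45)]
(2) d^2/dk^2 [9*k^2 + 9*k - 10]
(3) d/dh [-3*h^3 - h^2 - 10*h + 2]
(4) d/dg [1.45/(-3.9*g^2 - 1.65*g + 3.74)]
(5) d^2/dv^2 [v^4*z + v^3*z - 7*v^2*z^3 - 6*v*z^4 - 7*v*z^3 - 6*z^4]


(1) = (-63.310696*r^3 + 26.235978*r^2 + 10.54506*r - 15.87523)/(0.704969*r^6 - 6.89127*r^5 + 23.524035*r^4 - 31.3577*r^3 + 11.894175*r^2 - 1.76175*r + 0.091125)
(2) = 18
(3) = -9*h^2 - 2*h - 10
(4) = (11.31*g + 2.3925)/(3.9*g^2 + 1.65*g - 3.74)^2
(5) = 2*z*(6*v^2 + 3*v - 7*z^2)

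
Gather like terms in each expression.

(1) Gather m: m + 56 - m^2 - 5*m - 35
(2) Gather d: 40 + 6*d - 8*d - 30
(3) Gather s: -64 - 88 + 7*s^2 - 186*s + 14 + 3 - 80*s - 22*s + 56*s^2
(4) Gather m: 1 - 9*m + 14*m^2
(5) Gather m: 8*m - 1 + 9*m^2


(1) = -m^2 - 4*m + 21
(2) = 10 - 2*d
(3) = 63*s^2 - 288*s - 135
(4) = 14*m^2 - 9*m + 1
(5) = 9*m^2 + 8*m - 1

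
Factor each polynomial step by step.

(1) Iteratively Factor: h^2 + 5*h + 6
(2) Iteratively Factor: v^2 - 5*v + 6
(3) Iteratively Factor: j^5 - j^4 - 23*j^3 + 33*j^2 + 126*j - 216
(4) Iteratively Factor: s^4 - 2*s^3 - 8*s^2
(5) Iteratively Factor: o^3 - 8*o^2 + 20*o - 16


(1) = (h + 2)*(h + 3)
(2) = (v - 3)*(v - 2)
(3) = (j - 3)*(j^4 + 2*j^3 - 17*j^2 - 18*j + 72) = (j - 3)^2*(j^3 + 5*j^2 - 2*j - 24) = (j - 3)^2*(j + 4)*(j^2 + j - 6) = (j - 3)^2*(j - 2)*(j + 4)*(j + 3)
(4) = (s + 2)*(s^3 - 4*s^2) = s*(s + 2)*(s^2 - 4*s) = s*(s - 4)*(s + 2)*(s)
(5) = (o - 2)*(o^2 - 6*o + 8) = (o - 4)*(o - 2)*(o - 2)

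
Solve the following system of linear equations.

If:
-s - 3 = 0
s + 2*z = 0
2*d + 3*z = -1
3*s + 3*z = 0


Then:
No Solution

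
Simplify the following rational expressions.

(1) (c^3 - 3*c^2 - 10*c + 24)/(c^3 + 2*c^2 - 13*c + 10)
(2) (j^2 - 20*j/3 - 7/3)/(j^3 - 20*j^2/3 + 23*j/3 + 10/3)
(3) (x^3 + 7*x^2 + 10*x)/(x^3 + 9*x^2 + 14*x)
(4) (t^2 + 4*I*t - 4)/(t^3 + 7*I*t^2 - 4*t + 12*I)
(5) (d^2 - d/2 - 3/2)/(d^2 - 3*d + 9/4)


(1) = (c^2 - c - 12)/(c^2 + 4*c - 5)
(2) = (j - 7)/(j^2 - 7*j + 10)
(3) = (x + 5)/(x + 7)
(4) = (t + 2*I)/(t^2 + 5*I*t + 6)
(5) = (2*d + 2)/(2*d - 3)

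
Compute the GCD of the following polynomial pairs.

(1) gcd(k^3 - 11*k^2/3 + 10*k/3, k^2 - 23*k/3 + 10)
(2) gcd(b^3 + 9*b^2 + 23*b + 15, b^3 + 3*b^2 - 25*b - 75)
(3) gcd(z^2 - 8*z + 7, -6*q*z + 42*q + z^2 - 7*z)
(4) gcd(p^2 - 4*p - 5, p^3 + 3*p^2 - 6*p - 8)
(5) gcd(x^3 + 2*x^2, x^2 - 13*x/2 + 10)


(1) = gcd(k*(k - 2)*(k - 5/3), (k - 6)*(k - 5/3)) = k - 5/3
(2) = b^2 + 8*b + 15
(3) = gcd((z - 7)*(z - 1), (-6*q + z)*(z - 7)) = z - 7
(4) = gcd((p - 5)*(p + 1), (p - 2)*(p + 1)*(p + 4)) = p + 1
(5) = gcd(x^2*(x + 2), (x - 4)*(x - 5/2)) = 1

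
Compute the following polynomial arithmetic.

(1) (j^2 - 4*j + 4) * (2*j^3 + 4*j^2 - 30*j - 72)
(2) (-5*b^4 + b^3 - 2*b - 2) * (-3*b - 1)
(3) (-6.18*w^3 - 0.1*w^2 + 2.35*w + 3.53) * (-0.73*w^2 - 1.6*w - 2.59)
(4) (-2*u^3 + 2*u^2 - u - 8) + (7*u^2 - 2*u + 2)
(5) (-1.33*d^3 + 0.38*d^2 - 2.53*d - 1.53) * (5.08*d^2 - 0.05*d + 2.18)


(1) = 2*j^5 - 4*j^4 - 38*j^3 + 64*j^2 + 168*j - 288
(2) = 15*b^5 + 2*b^4 - b^3 + 6*b^2 + 8*b + 2
(3) = 4.5114*w^5 + 9.961*w^4 + 14.4507*w^3 - 6.0779*w^2 - 11.7345*w - 9.1427
(4) = -2*u^3 + 9*u^2 - 3*u - 6
(5) = -6.7564*d^5 + 1.9969*d^4 - 15.7708*d^3 - 6.8175*d^2 - 5.4389*d - 3.3354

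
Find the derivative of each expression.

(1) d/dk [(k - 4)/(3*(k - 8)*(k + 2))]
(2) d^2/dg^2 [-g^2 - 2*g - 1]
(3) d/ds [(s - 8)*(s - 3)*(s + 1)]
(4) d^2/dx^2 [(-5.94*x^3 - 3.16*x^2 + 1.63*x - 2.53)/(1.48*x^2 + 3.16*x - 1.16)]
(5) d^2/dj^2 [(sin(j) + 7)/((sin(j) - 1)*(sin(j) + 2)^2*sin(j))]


(1) = (-k^2 + 8*k - 40)/(3*(k^4 - 12*k^3 + 4*k^2 + 192*k + 256))
(2) = -2
(3) = 3*s^2 - 20*s + 13
(4) = (-102.326432*x^3 + 64.841184*x^2 - 102.160704*x - 55.76848)/(3.241792*x^6 + 20.764992*x^5 + 36.713472*x^4 - 0.996032*x^3 - 28.775424*x^2 + 12.756288*x - 1.560896)
(5) = (-9*sin(j)^3 - 118*sin(j)^2 - 153*sin(j) + 8 + 112/sin(j) - 56/sin(j)^3)/((sin(j) - 1)^2*(sin(j) + 2)^4)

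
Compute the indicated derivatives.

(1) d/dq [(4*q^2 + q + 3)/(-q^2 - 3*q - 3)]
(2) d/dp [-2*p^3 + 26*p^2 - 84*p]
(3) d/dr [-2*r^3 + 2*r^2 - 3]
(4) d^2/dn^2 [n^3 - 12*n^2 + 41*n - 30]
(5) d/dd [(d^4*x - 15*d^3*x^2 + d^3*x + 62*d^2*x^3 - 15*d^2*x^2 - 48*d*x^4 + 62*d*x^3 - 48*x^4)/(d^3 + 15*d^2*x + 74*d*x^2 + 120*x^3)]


(1) = (-11*q^2 - 18*q + 6)/(q^4 + 6*q^3 + 15*q^2 + 18*q + 9)
(2) = -6*p^2 + 52*p - 84
(3) = 2*r*(2 - 3*r)
(4) = 6*n - 24
(5) = x*(d^6 + 30*d^5*x - 65*d^4*x^2 + 30*d^4*x - 1644*d^3*x^3 + 24*d^3*x^2 - 92*d^2*x^4 - 1536*d^2*x^3 + 14880*d*x^5 - 2160*d*x^4 - 5760*x^6 + 10992*x^5)/(d^6 + 30*d^5*x + 373*d^4*x^2 + 2460*d^3*x^3 + 9076*d^2*x^4 + 17760*d*x^5 + 14400*x^6)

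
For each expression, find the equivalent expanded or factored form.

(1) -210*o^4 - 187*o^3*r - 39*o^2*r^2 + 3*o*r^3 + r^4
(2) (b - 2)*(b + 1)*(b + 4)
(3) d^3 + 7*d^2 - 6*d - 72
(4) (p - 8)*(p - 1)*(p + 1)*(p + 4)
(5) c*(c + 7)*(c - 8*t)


(1) = (-7*o + r)*(2*o + r)*(3*o + r)*(5*o + r)
(2) = b^3 + 3*b^2 - 6*b - 8
(3) = (d - 3)*(d + 4)*(d + 6)
(4) = p^4 - 4*p^3 - 33*p^2 + 4*p + 32
(5) = c^3 - 8*c^2*t + 7*c^2 - 56*c*t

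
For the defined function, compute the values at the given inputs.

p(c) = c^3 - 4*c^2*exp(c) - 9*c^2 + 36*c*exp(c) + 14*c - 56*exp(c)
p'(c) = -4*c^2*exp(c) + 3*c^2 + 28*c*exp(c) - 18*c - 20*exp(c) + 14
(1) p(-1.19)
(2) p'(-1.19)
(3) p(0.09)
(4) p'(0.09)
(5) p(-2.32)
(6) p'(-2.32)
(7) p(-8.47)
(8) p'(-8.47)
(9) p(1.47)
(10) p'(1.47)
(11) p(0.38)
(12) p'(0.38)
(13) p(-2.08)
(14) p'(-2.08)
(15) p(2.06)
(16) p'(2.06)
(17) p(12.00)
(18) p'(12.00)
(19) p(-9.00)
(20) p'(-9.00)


(1) = -62.88
(2) = 21.72
(3) = -56.58
(4) = -6.76
(5) = -109.24
(6) = 61.44
(7) = -1372.03
(8) = 381.57
(9) = -46.68
(10) = 48.46
(11) = -58.65
(12) = -6.94
(13) = -95.57
(14) = 52.48
(15) = 8.69
(16) = 152.11
(17) = -32550358.28
(18) = -42316015.77
(19) = -1584.09
(20) = 418.93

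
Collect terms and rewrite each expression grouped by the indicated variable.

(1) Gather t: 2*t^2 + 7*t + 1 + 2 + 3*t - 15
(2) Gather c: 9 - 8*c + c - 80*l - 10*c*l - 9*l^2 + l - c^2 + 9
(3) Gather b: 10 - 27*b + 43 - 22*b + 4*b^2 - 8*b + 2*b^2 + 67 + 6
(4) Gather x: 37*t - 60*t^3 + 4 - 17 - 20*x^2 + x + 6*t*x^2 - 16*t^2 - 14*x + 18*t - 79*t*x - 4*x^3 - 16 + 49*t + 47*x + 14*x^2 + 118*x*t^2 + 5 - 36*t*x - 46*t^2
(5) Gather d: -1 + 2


(1) = 2*t^2 + 10*t - 12
(2) = -c^2 + c*(-10*l - 7) - 9*l^2 - 79*l + 18
(3) = 6*b^2 - 57*b + 126
(4) = -60*t^3 - 62*t^2 + 104*t - 4*x^3 + x^2*(6*t - 6) + x*(118*t^2 - 115*t + 34) - 24
(5) = 1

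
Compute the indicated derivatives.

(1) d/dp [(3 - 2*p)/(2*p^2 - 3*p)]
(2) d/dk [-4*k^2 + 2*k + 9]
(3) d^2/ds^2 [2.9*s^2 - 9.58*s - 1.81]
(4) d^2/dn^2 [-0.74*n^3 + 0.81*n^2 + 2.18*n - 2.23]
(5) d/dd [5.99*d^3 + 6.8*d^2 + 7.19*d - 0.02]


(1) = p^(-2)
(2) = 2 - 8*k
(3) = 5.80000000000000
(4) = 1.62 - 4.44*n
(5) = 17.97*d^2 + 13.6*d + 7.19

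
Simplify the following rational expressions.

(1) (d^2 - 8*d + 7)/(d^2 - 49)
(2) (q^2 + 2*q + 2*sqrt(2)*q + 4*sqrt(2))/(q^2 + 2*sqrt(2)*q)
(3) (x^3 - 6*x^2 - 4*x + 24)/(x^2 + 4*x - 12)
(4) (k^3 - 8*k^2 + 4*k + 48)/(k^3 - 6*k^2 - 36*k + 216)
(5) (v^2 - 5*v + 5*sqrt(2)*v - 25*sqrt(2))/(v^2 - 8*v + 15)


(1) = (d - 1)/(d + 7)
(2) = (q + 2)/q
(3) = (x^2 - 4*x - 12)/(x + 6)
(4) = (k^2 - 2*k - 8)/(k^2 - 36)
(5) = (v + 5*sqrt(2))/(v - 3)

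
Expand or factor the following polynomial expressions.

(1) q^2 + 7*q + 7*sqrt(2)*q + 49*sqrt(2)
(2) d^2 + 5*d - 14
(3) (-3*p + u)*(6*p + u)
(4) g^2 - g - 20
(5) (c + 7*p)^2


(1) = (q + 7)*(q + 7*sqrt(2))
(2) = (d - 2)*(d + 7)
(3) = -18*p^2 + 3*p*u + u^2
(4) = (g - 5)*(g + 4)
(5) = c^2 + 14*c*p + 49*p^2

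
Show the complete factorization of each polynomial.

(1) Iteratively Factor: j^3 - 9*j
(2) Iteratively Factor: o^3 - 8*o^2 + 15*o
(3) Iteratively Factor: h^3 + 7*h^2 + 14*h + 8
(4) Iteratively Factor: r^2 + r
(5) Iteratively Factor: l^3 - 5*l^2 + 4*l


(1) = (j)*(j^2 - 9) = j*(j + 3)*(j - 3)
(2) = (o)*(o^2 - 8*o + 15) = o*(o - 5)*(o - 3)
(3) = (h + 4)*(h^2 + 3*h + 2) = (h + 2)*(h + 4)*(h + 1)
(4) = (r)*(r + 1)
(5) = (l - 1)*(l^2 - 4*l) = (l - 4)*(l - 1)*(l)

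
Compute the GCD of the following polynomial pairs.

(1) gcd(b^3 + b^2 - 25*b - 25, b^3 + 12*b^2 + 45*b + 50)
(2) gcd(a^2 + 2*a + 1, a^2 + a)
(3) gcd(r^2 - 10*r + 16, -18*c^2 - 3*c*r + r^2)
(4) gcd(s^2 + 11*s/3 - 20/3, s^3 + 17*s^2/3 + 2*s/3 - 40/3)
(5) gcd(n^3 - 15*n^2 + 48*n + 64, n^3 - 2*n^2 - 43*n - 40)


(1) = b + 5
(2) = a + 1
(3) = gcd((r - 8)*(r - 2), (-6*c + r)*(3*c + r)) = 1
(4) = gcd((s - 4/3)*(s + 5), (s - 4/3)*(s + 2)*(s + 5)) = s^2 + 11*s/3 - 20/3
(5) = n^2 - 7*n - 8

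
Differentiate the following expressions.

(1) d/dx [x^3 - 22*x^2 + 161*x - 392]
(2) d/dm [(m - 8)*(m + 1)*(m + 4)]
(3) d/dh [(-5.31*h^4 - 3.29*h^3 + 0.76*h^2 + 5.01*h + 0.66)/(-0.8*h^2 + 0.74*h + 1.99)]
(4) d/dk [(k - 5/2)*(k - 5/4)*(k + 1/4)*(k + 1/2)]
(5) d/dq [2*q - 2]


(1) = 3*x^2 - 44*x + 161
(2) = 3*m^2 - 6*m - 36
(3) = (8.496*h^5 - 9.1562*h^4 - 47.1368*h^3 - 15.0709*h^2 + 4.0808*h + 9.4815)/(0.64*h^4 - 1.184*h^3 - 2.6364*h^2 + 2.9452*h + 3.9601)
(4) = 4*k^3 - 9*k^2 + 7*k/8 + 15/8
(5) = 2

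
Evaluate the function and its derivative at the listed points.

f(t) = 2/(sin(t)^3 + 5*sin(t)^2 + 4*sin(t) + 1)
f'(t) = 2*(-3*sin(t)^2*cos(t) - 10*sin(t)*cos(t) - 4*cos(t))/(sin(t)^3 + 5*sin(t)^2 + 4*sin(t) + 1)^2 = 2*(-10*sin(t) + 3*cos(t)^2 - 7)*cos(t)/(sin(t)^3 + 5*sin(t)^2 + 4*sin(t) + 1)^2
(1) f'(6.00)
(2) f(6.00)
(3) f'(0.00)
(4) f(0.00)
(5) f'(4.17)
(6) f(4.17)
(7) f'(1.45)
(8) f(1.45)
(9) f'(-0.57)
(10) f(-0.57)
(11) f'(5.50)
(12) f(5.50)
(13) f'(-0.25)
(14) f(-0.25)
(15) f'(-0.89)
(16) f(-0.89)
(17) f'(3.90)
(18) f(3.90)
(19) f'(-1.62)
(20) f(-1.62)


(1) = -43.93
(2) = 7.97
(3) = -8.00
(4) = 2.00
(5) = -6.48
(6) = 3.26
(7) = -0.03
(8) = 0.18
(9) = 44.69
(10) = 14.25
(11) = 22.23
(12) = 6.34
(13) = -36.50
(14) = 6.64
(15) = 12.64
(16) = 4.53
(17) = -25.40
(18) = 6.93
(19) = -0.30
(20) = 2.01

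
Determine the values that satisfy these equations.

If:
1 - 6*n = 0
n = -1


Then:
No Solution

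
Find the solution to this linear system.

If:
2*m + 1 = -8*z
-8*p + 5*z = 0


Then:
m = -4*z - 1/2
p = 5*z/8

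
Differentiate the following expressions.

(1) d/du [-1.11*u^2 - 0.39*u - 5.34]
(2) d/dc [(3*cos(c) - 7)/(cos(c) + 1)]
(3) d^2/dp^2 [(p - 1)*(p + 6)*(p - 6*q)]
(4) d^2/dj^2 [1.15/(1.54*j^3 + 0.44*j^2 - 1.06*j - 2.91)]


(1) = -2.22*u - 0.39
(2) = -10*sin(c)/(cos(c) + 1)^2
(3) = 6*p - 12*q + 10
(4) = (-(10.626*j + 1.012)*(1.54*j^3 + 0.44*j^2 - 1.06*j - 2.91) + 1.15*(4.62*j^2 + 0.88*j - 1.06)*(9.24*j^2 + 1.76*j - 2.12))/(1.54*j^3 + 0.44*j^2 - 1.06*j - 2.91)^3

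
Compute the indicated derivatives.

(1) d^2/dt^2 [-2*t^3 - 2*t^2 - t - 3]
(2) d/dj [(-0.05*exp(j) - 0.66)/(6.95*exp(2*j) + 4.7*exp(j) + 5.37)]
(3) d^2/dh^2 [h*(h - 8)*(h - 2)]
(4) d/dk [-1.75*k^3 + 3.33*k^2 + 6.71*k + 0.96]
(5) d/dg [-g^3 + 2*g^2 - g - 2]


(1) = -12*t - 4
(2) = (0.3475*exp(2*j) + 9.174*exp(j) + 2.8335)*exp(j)/(48.3025*exp(4*j) + 65.33*exp(3*j) + 96.733*exp(2*j) + 50.478*exp(j) + 28.8369)
(3) = 6*h - 20
(4) = -5.25*k^2 + 6.66*k + 6.71
(5) = -3*g^2 + 4*g - 1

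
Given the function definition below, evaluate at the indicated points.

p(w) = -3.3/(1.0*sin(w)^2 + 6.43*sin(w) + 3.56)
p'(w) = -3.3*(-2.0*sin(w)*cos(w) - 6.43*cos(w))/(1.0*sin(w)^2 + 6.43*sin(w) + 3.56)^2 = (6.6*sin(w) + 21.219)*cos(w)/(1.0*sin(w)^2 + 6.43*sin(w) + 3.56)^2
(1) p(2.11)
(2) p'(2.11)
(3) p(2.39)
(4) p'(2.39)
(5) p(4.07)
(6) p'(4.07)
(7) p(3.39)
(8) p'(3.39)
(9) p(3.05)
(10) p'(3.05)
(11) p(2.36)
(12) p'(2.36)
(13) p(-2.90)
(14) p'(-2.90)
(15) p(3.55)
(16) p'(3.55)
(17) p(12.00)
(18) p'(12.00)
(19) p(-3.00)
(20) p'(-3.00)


(1) = -0.34
(2) = -0.14
(3) = -0.39
(4) = -0.27
(5) = 3.48
(6) = -10.64
(7) = -1.62
(8) = -4.57
(9) = -0.79
(10) = -1.26
(11) = -0.38
(12) = -0.25
(13) = -1.59
(14) = -4.41
(15) = -2.83
(16) = -12.60
(17) = -8.30
(18) = 94.29
(19) = -1.23
(20) = -2.81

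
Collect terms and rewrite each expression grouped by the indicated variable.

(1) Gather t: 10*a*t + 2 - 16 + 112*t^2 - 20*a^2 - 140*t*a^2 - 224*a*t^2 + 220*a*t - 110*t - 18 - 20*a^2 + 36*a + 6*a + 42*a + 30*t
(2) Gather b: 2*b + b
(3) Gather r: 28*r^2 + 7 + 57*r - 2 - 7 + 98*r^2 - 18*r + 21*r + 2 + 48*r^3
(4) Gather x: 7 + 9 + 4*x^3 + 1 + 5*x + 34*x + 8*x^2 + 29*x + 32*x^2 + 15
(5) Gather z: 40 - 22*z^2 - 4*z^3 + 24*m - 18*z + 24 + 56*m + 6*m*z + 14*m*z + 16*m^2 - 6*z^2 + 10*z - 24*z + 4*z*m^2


(1) = -40*a^2 + 84*a + t^2*(112 - 224*a) + t*(-140*a^2 + 230*a - 80) - 32
(2) = 3*b
(3) = 48*r^3 + 126*r^2 + 60*r
(4) = 4*x^3 + 40*x^2 + 68*x + 32
(5) = 16*m^2 + 80*m - 4*z^3 - 28*z^2 + z*(4*m^2 + 20*m - 32) + 64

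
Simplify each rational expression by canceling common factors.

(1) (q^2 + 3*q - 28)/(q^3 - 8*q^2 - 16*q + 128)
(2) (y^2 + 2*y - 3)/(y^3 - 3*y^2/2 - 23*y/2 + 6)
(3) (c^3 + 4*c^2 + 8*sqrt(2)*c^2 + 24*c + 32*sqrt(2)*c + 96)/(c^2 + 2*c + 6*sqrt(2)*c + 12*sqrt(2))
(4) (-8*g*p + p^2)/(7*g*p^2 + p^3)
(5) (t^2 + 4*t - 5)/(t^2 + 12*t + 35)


(1) = (q + 7)/(q^2 - 4*q - 32)
(2) = (2*y - 2)/(2*y^2 - 9*y + 4)
(3) = (c^2 + c*(2*sqrt(2) + 4) + 8*sqrt(2))/(c + 2)
(4) = (-8*g + p)/(7*g*p + p^2)
(5) = (t - 1)/(t + 7)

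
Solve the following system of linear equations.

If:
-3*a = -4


Then:
a = 4/3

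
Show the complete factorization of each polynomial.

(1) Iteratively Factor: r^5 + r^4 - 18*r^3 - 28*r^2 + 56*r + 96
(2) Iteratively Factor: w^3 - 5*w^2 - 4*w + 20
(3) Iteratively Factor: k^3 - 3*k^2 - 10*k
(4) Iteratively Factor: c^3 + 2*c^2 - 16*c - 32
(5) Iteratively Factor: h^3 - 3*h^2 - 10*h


(1) = (r - 2)*(r^4 + 3*r^3 - 12*r^2 - 52*r - 48) = (r - 4)*(r - 2)*(r^3 + 7*r^2 + 16*r + 12) = (r - 4)*(r - 2)*(r + 3)*(r^2 + 4*r + 4) = (r - 4)*(r - 2)*(r + 2)*(r + 3)*(r + 2)
(2) = (w - 5)*(w^2 - 4) = (w - 5)*(w + 2)*(w - 2)
(3) = (k + 2)*(k^2 - 5*k) = (k - 5)*(k + 2)*(k)
(4) = (c + 4)*(c^2 - 2*c - 8) = (c - 4)*(c + 4)*(c + 2)
(5) = (h - 5)*(h^2 + 2*h) = h*(h - 5)*(h + 2)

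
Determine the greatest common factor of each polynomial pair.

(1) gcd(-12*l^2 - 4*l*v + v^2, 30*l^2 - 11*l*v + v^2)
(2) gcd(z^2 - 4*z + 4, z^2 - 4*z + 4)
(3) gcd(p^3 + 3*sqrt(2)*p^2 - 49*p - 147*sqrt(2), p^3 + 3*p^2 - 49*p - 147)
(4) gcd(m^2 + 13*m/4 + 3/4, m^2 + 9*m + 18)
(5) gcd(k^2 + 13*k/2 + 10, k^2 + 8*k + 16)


(1) = -6*l + v
(2) = z^2 - 4*z + 4
(3) = gcd((p - 7)*(p + 7)*(p + 3*sqrt(2)), (p - 7)*(p + 3)*(p + 7)) = p^2 - 49
(4) = gcd((m + 1/4)*(m + 3), (m + 3)*(m + 6)) = m + 3
(5) = k + 4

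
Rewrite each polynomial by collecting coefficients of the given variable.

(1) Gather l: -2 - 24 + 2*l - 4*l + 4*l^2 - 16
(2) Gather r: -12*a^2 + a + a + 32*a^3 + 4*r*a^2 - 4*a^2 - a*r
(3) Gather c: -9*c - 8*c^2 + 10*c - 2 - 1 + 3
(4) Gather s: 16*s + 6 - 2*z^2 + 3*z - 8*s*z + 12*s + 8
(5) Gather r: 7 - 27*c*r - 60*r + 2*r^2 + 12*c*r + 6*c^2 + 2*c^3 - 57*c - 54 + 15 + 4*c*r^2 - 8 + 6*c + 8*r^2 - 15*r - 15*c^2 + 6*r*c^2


(1) = 4*l^2 - 2*l - 42
(2) = 32*a^3 - 16*a^2 + 2*a + r*(4*a^2 - a)
(3) = -8*c^2 + c
(4) = s*(28 - 8*z) - 2*z^2 + 3*z + 14
(5) = 2*c^3 - 9*c^2 - 51*c + r^2*(4*c + 10) + r*(6*c^2 - 15*c - 75) - 40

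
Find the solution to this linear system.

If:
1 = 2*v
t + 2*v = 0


Then:
t = -1
v = 1/2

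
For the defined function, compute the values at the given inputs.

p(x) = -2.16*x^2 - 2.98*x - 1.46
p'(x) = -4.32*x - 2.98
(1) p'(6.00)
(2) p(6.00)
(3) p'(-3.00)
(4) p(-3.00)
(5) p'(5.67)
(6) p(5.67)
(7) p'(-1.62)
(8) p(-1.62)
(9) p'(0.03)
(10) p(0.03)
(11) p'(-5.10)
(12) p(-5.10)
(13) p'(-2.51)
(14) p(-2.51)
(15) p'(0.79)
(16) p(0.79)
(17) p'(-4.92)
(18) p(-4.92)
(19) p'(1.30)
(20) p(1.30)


(1) = -28.90
(2) = -97.10
(3) = 9.98
(4) = -11.96
(5) = -27.47
(6) = -87.80
(7) = 4.02
(8) = -2.30
(9) = -3.11
(10) = -1.55
(11) = 19.05
(12) = -42.44
(13) = 7.86
(14) = -7.59
(15) = -6.39
(16) = -5.16
(17) = 18.27
(18) = -39.08
(19) = -8.60
(20) = -8.98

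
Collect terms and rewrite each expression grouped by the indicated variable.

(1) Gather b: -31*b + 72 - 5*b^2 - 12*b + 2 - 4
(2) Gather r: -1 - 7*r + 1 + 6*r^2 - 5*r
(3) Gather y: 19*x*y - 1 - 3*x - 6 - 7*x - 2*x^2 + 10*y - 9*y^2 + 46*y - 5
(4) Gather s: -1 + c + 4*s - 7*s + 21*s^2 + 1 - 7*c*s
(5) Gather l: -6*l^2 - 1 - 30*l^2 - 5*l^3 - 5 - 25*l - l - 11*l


(1) = -5*b^2 - 43*b + 70
(2) = 6*r^2 - 12*r
(3) = -2*x^2 - 10*x - 9*y^2 + y*(19*x + 56) - 12
(4) = c + 21*s^2 + s*(-7*c - 3)
(5) = -5*l^3 - 36*l^2 - 37*l - 6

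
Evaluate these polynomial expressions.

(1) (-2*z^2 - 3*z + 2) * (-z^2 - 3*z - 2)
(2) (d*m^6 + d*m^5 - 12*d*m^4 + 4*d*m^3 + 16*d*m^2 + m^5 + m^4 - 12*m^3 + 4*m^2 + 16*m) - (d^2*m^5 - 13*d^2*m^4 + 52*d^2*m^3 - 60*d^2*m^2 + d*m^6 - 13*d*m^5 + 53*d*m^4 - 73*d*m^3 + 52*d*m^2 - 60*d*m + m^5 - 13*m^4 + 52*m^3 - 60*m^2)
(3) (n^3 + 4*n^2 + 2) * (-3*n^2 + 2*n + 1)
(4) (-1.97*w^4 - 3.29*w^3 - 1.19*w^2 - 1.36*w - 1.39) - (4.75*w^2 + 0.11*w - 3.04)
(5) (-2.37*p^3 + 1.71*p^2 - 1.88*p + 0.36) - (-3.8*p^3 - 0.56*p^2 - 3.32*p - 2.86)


(1) = 2*z^4 + 9*z^3 + 11*z^2 - 4
(2) = -d^2*m^5 + 13*d^2*m^4 - 52*d^2*m^3 + 60*d^2*m^2 + 14*d*m^5 - 65*d*m^4 + 77*d*m^3 - 36*d*m^2 + 60*d*m + 14*m^4 - 64*m^3 + 64*m^2 + 16*m
(3) = -3*n^5 - 10*n^4 + 9*n^3 - 2*n^2 + 4*n + 2
(4) = -1.97*w^4 - 3.29*w^3 - 5.94*w^2 - 1.47*w + 1.65
(5) = 1.43*p^3 + 2.27*p^2 + 1.44*p + 3.22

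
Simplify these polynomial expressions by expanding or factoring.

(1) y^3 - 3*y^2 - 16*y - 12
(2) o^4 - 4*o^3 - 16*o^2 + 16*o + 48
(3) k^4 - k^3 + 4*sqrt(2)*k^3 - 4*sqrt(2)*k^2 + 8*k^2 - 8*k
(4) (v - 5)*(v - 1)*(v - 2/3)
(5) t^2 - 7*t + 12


(1) = (y - 6)*(y + 1)*(y + 2)
(2) = (o - 6)*(o - 2)*(o + 2)^2
(3) = k*(k - 1)*(k + 2*sqrt(2))^2
(4) = v^3 - 20*v^2/3 + 9*v - 10/3
(5) = (t - 4)*(t - 3)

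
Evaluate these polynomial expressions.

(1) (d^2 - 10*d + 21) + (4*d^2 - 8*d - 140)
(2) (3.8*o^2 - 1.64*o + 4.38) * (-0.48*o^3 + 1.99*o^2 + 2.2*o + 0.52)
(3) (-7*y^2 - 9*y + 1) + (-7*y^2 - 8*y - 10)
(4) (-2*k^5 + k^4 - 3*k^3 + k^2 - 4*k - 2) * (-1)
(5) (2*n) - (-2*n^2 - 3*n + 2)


(1) = 5*d^2 - 18*d - 119
(2) = -1.824*o^5 + 8.3492*o^4 + 2.994*o^3 + 7.0842*o^2 + 8.7832*o + 2.2776
(3) = -14*y^2 - 17*y - 9
(4) = 2*k^5 - k^4 + 3*k^3 - k^2 + 4*k + 2
(5) = 2*n^2 + 5*n - 2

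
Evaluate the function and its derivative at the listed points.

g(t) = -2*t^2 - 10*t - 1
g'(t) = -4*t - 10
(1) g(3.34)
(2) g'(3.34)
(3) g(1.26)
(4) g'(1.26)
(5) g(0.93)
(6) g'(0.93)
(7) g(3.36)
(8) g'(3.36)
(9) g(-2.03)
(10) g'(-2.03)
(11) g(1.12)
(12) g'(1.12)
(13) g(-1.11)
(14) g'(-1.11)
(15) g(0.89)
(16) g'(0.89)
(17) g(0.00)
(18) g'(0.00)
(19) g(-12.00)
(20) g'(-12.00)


(1) = -56.71
(2) = -23.36
(3) = -16.78
(4) = -15.04
(5) = -12.03
(6) = -13.72
(7) = -57.18
(8) = -23.44
(9) = 11.06
(10) = -1.88
(11) = -14.71
(12) = -14.48
(13) = 7.64
(14) = -5.56
(15) = -11.48
(16) = -13.56
(17) = -1.00
(18) = -10.00
(19) = -169.00
(20) = 38.00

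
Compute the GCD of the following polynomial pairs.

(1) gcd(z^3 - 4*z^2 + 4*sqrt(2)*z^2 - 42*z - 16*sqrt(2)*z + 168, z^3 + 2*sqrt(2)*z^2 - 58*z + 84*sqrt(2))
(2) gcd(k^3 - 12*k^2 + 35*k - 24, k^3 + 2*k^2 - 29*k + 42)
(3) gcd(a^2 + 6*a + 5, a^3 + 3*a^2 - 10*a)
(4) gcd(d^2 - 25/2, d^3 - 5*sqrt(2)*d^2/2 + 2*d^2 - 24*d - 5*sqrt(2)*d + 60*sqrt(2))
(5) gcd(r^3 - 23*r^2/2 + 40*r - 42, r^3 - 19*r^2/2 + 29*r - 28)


(1) = z^2 + 4*sqrt(2)*z - 42
(2) = k - 3
(3) = gcd((a + 1)*(a + 5), a*(a - 2)*(a + 5)) = a + 5
(4) = gcd((d - 5*sqrt(2)/2)*(d + 5*sqrt(2)/2), (d - 4)*(d + 6)*(d - 5*sqrt(2)/2)) = d - 5*sqrt(2)/2
(5) = gcd((r - 6)*(r - 7/2)*(r - 2), (r - 4)*(r - 7/2)*(r - 2)) = r^2 - 11*r/2 + 7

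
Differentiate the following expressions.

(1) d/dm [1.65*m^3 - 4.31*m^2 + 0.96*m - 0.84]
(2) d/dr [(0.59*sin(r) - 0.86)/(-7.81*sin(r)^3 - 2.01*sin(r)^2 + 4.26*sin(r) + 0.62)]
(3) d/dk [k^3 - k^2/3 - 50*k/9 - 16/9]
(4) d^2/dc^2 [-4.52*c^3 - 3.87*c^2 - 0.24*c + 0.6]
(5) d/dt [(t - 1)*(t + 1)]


(1) = 4.95*m^2 - 8.62*m + 0.96
(2) = (9.2158*sin(r)^3 - 18.9639*sin(r)^2 - 3.4572*sin(r) + 4.0294)*cos(r)/(60.9961*sin(r)^6 + 31.3962*sin(r)^5 - 62.5011*sin(r)^4 - 26.8096*sin(r)^3 + 15.6552*sin(r)^2 + 5.2824*sin(r) + 0.3844)
(3) = 3*k^2 - 2*k/3 - 50/9
(4) = -27.12*c - 7.74
(5) = 2*t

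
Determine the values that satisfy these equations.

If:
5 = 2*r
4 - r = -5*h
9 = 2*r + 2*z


Then:
h = -3/10
r = 5/2
z = 2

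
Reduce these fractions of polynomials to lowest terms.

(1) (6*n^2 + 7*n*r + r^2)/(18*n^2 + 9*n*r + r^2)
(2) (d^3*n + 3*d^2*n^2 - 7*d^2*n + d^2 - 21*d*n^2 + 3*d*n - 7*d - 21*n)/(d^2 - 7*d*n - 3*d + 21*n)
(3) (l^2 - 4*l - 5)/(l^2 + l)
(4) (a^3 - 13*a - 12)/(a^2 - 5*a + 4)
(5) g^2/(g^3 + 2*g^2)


(1) = (n + r)/(3*n + r)
(2) = (d^3*n + 3*d^2*n^2 - 7*d^2*n + d^2 - 21*d*n^2 + 3*d*n - 7*d - 21*n)/(d^2 - 7*d*n - 3*d + 21*n)
(3) = (l - 5)/l
(4) = (a^2 + 4*a + 3)/(a - 1)
(5) = 1/(g + 2)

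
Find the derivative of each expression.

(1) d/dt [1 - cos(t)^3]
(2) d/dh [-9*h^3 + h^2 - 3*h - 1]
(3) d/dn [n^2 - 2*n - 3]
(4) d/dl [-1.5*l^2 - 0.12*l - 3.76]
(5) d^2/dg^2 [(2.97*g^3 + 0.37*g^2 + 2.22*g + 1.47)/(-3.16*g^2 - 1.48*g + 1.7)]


(1) = 3*sin(t)*cos(t)^2
(2) = -27*h^2 + 2*h - 3
(3) = 2*n - 2
(4) = -3.0*l - 0.12
(5) = (-85.795888*g^3 - 55.163712*g^2 - 164.304216*g - 35.543096)/(31.554496*g^6 + 44.336064*g^5 - 30.161568*g^4 - 44.461568*g^3 + 16.22616*g^2 + 12.8316*g - 4.913)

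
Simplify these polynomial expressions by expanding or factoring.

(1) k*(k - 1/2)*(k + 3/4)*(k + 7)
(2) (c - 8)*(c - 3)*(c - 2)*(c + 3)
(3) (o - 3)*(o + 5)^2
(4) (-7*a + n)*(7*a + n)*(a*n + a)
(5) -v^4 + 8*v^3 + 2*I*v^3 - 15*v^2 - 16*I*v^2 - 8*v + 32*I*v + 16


(1) = k^4 + 29*k^3/4 + 11*k^2/8 - 21*k/8
(2) = c^4 - 10*c^3 + 7*c^2 + 90*c - 144
(3) = o^3 + 7*o^2 - 5*o - 75
(4) = -49*a^3*n - 49*a^3 + a*n^3 + a*n^2
(5) = (v - 4)^2*(I*v + 1)^2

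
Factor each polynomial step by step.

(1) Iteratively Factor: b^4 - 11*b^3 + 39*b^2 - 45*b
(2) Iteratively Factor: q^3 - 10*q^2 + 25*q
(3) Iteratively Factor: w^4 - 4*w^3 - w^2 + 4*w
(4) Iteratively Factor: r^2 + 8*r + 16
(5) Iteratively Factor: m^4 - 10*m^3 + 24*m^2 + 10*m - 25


(1) = (b - 3)*(b^3 - 8*b^2 + 15*b) = (b - 3)^2*(b^2 - 5*b) = b*(b - 3)^2*(b - 5)
(2) = (q)*(q^2 - 10*q + 25) = q*(q - 5)*(q - 5)
(3) = (w - 4)*(w^3 - w) = (w - 4)*(w - 1)*(w^2 + w) = w*(w - 4)*(w - 1)*(w + 1)
(4) = (r + 4)*(r + 4)
(5) = (m - 5)*(m^3 - 5*m^2 - m + 5) = (m - 5)*(m - 1)*(m^2 - 4*m - 5) = (m - 5)^2*(m - 1)*(m + 1)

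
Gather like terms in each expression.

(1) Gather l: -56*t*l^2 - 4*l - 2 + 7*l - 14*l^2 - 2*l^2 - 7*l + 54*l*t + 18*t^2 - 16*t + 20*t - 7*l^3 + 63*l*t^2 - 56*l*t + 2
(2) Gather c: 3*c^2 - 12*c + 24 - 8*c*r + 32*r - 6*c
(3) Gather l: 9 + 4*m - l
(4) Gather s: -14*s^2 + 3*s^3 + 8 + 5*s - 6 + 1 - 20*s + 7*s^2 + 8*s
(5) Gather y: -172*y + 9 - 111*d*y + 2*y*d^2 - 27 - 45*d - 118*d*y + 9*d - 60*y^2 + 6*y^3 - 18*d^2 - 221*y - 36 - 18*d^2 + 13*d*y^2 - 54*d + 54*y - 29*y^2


(1) = -7*l^3 + l^2*(-56*t - 16) + l*(63*t^2 - 2*t - 4) + 18*t^2 + 4*t
(2) = 3*c^2 + c*(-8*r - 18) + 32*r + 24
(3) = -l + 4*m + 9
(4) = 3*s^3 - 7*s^2 - 7*s + 3
(5) = -36*d^2 - 90*d + 6*y^3 + y^2*(13*d - 89) + y*(2*d^2 - 229*d - 339) - 54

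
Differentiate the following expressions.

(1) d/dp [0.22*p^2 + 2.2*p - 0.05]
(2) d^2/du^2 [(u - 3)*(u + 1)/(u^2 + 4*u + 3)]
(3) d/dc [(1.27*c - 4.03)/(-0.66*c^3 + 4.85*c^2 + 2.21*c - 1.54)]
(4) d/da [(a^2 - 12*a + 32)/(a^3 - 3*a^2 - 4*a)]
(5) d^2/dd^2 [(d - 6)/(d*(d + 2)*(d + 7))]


(1) = 0.44*p + 2.2
(2) = -12/(u^3 + 9*u^2 + 27*u + 27)
(3) = (1.6764*c^3 - 14.1389*c^2 + 39.091*c + 6.9505)/(0.4356*c^6 - 6.402*c^5 + 20.6053*c^4 + 23.4698*c^3 - 10.0539*c^2 - 6.8068*c + 2.3716)
(4) = (-a^2 + 16*a + 8)/(a^2*(a^2 + 2*a + 1))
(5) = 2*(3*d^5 - 9*d^4 - 365*d^3 - 1710*d^2 - 2268*d - 1176)/(d^3*(d^6 + 27*d^5 + 285*d^4 + 1485*d^3 + 3990*d^2 + 5292*d + 2744))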